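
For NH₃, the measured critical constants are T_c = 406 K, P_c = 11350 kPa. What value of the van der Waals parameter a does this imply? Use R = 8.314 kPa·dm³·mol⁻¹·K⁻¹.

a ≈ 423.5 kPa·dm⁶/mol²

From T_c = 8a/(27Rb) and P_c = a/(27b²): a = 27 R² T_c²/(64 P_c).
a = 27×(8.314)²×(406)²/(64×11350) = 307635090/726400 = 423.5 kPa·dm⁶/mol²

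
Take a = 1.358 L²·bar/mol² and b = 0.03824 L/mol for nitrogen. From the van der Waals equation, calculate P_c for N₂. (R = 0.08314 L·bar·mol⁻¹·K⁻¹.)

P_c ≈ 34.40 bar

For a van der Waals gas, P_c = a/(27b²).
P_c = 1.358/(27×(0.03824)²) = 1.358/0.039482 = 34.40 bar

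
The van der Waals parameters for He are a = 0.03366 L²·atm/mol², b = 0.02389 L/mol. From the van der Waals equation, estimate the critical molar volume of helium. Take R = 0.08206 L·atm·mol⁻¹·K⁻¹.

For a van der Waals gas, V_m,c = 3b.
V_m,c = 3×0.02389 = 0.07167 L/mol

V_m,c ≈ 0.07167 L/mol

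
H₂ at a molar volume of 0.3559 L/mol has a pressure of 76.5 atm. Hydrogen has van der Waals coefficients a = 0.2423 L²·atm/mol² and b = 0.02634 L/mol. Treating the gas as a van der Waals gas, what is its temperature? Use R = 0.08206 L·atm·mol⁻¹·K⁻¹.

T ≈ 314.9 K

T = (P + a/V_m²)(V_m − b)/R
P + a/V_m² = 76.5 + 0.2423/(0.3559)² = 78.413 atm
V_m − b = 0.3559 − 0.02634 = 0.32956 L/mol
T = (78.413)(0.32956)/0.08206 = 314.9 K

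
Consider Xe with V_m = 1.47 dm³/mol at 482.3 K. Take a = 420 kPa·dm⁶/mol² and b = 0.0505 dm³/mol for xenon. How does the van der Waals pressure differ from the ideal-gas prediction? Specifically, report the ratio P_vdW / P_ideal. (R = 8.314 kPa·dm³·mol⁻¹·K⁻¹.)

Ideal: P_ideal = RT/V_m = (8.314)(482.3)/1.47 = 2727.78 kPa
vdW: P = RT/(V_m − b) − a/V_m² = 4009.84/1.41950 − 420/2.16090 = 2824.83 − 194.363 = 2630.47 kPa
Ratio = 2630.47/2727.78 = 0.9643

P_vdW / P_ideal ≈ 0.9643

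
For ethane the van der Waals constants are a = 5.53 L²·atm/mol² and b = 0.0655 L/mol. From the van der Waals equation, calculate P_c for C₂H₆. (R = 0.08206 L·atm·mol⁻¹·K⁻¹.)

For a van der Waals gas, P_c = a/(27b²).
P_c = 5.53/(27×(0.0655)²) = 5.53/0.11584 = 47.74 atm

P_c ≈ 47.74 atm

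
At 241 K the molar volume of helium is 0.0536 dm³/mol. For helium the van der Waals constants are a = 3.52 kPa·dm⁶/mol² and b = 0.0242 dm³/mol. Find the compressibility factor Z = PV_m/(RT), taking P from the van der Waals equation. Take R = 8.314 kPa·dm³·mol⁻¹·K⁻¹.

P = RT/(V_m − b) − a/V_m² = (8.314)(241)/(0.0536 − 0.0242) − 3.52/(0.0536)²
  = 2003.7/0.029400 − 1225.2 = 68153 − 1225.2 = 66928 kPa
Z = PV_m/(RT) = (66928)(0.0536)/((8.314)(241)) = 3587.3/2003.7 = 1.790

Z ≈ 1.790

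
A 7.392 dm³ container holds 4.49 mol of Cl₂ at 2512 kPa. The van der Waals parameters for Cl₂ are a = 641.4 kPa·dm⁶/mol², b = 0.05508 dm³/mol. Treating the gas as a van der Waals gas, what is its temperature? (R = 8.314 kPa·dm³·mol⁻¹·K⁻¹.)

T = (P + a n²/V²)(V − nb)/(nR)
P + a n²/V² = 2512 + (641.4)(4.49)²/(7.392)² = 2748.6 kPa
V − nb = 7.392 − (4.49)(0.05508) = 7.1447 dm³
T = (2748.6)(7.1447)/((4.49)(8.314)) = 526.1 K

T ≈ 526.1 K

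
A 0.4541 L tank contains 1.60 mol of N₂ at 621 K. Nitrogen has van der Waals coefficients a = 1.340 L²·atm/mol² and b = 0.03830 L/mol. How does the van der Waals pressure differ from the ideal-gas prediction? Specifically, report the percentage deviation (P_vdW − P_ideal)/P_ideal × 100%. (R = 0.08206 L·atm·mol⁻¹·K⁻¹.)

6.33 %

Ideal: P_ideal = nRT/V = (1.60)(0.08206)(621)/0.4541 = 179.553 atm
vdW: P = nRT/(V − nb) − a n²/V² = 81.5348/0.392820 − 3.43040/0.206207 = 207.563 − 16.6357 = 190.927 atm
% deviation = (190.927 − 179.553)/179.553 × 100% = 6.33%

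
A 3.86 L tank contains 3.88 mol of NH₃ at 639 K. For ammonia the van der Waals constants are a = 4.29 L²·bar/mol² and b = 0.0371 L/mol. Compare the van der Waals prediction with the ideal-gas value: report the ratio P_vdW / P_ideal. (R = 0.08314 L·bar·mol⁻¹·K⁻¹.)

P_vdW / P_ideal ≈ 0.9576

Ideal: P_ideal = nRT/V = (3.88)(0.08314)(639)/3.86 = 53.4017 bar
vdW: P = nRT/(V − nb) − a n²/V² = 206.131/3.71605 − 64.5834/14.8996 = 55.4705 − 4.33457 = 51.1359 bar
Ratio = 51.1359/53.4017 = 0.9576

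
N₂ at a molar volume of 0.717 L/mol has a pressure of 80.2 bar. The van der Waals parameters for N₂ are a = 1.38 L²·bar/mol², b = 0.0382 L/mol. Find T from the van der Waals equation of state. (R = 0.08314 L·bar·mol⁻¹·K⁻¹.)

T ≈ 676.7 K

T = (P + a/V_m²)(V_m − b)/R
P + a/V_m² = 80.2 + 1.38/(0.717)² = 82.884 bar
V_m − b = 0.717 − 0.0382 = 0.67880 L/mol
T = (82.884)(0.67880)/0.08314 = 676.7 K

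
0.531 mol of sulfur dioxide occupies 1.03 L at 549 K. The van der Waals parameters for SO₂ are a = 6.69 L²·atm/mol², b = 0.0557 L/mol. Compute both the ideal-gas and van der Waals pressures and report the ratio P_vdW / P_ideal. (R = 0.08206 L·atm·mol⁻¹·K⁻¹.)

Ideal: P_ideal = nRT/V = (0.531)(0.08206)(549)/1.03 = 23.2253 atm
vdW: P = nRT/(V − nb) − a n²/V² = 23.9220/1.00042 − 1.88632/1.06090 = 23.9120 − 1.77804 = 22.1340 atm
Ratio = 22.1340/23.2253 = 0.9530

P_vdW / P_ideal ≈ 0.9530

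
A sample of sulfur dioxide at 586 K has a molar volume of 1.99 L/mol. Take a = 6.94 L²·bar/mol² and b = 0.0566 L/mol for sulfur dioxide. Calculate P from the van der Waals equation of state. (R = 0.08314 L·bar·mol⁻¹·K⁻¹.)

P ≈ 23.45 bar

P = RT/(V_m − b) − a/V_m²
RT/(V_m − b) = (0.08314)(586)/(1.99 − 0.0566) = 48.720/1.9334 = 25.199 bar
a/V_m² = 6.94/(1.99)² = 1.7525 bar
P = 25.199 − 1.7525 = 23.45 bar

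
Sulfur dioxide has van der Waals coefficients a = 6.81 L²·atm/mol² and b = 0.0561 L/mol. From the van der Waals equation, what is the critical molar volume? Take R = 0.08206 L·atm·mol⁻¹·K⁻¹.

V_m,c ≈ 0.1683 L/mol

For a van der Waals gas, V_m,c = 3b.
V_m,c = 3×0.0561 = 0.1683 L/mol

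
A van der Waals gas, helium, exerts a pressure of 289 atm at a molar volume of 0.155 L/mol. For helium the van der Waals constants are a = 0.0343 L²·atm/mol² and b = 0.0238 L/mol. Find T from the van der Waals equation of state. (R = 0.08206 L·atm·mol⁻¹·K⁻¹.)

T ≈ 464.3 K

T = (P + a/V_m²)(V_m − b)/R
P + a/V_m² = 289 + 0.0343/(0.155)² = 290.43 atm
V_m − b = 0.155 − 0.0238 = 0.13120 L/mol
T = (290.43)(0.13120)/0.08206 = 464.3 K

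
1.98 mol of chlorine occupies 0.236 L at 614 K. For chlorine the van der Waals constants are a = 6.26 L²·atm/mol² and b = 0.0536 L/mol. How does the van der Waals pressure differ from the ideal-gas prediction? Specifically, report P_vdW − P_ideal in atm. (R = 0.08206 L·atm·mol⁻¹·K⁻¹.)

ΔP ≈ -95.20 atm

Ideal: P_ideal = nRT/V = (1.98)(0.08206)(614)/0.236 = 422.720 atm
vdW: P = nRT/(V − nb) − a n²/V² = 99.7620/0.129872 − 24.5417/0.0556960 = 768.156 − 440.637 = 327.519 atm
ΔP = 327.519 − 422.720 = -95.20 atm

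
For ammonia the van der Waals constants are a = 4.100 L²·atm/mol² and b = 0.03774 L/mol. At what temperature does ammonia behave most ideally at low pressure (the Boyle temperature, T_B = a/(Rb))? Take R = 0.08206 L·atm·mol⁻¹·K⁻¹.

T_B ≈ 1324 K

For a van der Waals gas the second virial coefficient B₂ = b − a/(RT) vanishes at T_B = a/(Rb).
T_B = 4.100/(0.08206×0.03774) = 4.100/0.0030969 = 1324 K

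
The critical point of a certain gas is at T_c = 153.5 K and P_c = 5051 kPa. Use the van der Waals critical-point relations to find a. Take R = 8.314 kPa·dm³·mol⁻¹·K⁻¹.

From T_c = 8a/(27Rb) and P_c = a/(27b²): a = 27 R² T_c²/(64 P_c).
a = 27×(8.314)²×(153.5)²/(64×5051) = 43974465/323264 = 136.0 kPa·dm⁶/mol²

a ≈ 136.0 kPa·dm⁶/mol²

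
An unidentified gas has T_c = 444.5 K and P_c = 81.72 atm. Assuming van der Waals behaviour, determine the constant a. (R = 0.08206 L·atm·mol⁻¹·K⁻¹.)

From T_c = 8a/(27Rb) and P_c = a/(27b²): a = 27 R² T_c²/(64 P_c).
a = 27×(0.08206)²×(444.5)²/(64×81.72) = 35923/5230.1 = 6.869 L²·atm/mol²

a ≈ 6.869 L²·atm/mol²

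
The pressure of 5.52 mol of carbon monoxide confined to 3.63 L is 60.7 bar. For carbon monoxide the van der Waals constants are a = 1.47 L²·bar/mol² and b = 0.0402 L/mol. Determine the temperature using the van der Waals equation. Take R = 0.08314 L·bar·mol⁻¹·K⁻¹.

T = (P + a n²/V²)(V − nb)/(nR)
P + a n²/V² = 60.7 + (1.47)(5.52)²/(3.63)² = 64.099 bar
V − nb = 3.63 − (5.52)(0.0402) = 3.4081 L
T = (64.099)(3.4081)/((5.52)(0.08314)) = 476.0 K

T ≈ 476.0 K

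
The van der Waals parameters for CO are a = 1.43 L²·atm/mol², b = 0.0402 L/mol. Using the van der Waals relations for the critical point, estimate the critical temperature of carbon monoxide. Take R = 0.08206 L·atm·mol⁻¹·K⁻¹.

T_c ≈ 128.4 K

For a van der Waals gas, T_c = 8a/(27Rb).
T_c = 8×1.43/(27×0.08206×0.0402) = 11.440/0.089068 = 128.4 K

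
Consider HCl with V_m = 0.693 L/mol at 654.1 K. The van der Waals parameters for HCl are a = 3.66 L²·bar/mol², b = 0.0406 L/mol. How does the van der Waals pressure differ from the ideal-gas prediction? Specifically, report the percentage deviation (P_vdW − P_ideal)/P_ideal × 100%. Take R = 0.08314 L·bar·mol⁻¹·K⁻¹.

Ideal: P_ideal = RT/V_m = (0.08314)(654.1)/0.693 = 78.4731 bar
vdW: P = RT/(V_m − b) − a/V_m² = 54.3819/0.652400 − 3.66/0.480249 = 83.3567 − 7.62105 = 75.7357 bar
% deviation = (75.7357 − 78.4731)/78.4731 × 100% = -3.49%

-3.49 %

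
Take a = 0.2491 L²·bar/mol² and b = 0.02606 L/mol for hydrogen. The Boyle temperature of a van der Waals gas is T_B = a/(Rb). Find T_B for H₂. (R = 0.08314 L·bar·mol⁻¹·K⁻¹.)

T_B ≈ 115.0 K

For a van der Waals gas the second virial coefficient B₂ = b − a/(RT) vanishes at T_B = a/(Rb).
T_B = 0.2491/(0.08314×0.02606) = 0.2491/0.0021666 = 115.0 K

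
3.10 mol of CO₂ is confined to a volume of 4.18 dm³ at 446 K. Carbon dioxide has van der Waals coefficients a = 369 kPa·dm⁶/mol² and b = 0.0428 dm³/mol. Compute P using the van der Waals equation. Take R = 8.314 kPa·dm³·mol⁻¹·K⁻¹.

P = nRT/(V − nb) − a n²/V²
nRT/(V − nb) = (3.10)(8.314)(446)/(4.18 − 3.10×0.0428) = 11495/4.0473 = 2840.2 kPa
a n²/V² = (369)(3.10)²/(4.18)² = 202.95 kPa
P = 2840.2 − 202.95 = 2637 kPa

P ≈ 2637 kPa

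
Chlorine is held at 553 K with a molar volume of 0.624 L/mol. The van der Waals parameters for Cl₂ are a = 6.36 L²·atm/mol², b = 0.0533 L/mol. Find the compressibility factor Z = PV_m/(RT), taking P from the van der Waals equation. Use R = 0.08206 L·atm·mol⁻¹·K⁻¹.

Z ≈ 0.8688

P = RT/(V_m − b) − a/V_m² = (0.08206)(553)/(0.624 − 0.0533) − 6.36/(0.624)²
  = 45.379/0.57070 − 16.334 = 79.515 − 16.334 = 63.181 atm
Z = PV_m/(RT) = (63.181)(0.624)/((0.08206)(553)) = 39.425/45.379 = 0.8688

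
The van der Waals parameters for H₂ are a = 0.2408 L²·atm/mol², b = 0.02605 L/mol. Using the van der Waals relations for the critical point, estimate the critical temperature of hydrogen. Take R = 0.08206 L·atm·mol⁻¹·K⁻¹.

For a van der Waals gas, T_c = 8a/(27Rb).
T_c = 8×0.2408/(27×0.08206×0.02605) = 1.9264/0.057717 = 33.38 K

T_c ≈ 33.38 K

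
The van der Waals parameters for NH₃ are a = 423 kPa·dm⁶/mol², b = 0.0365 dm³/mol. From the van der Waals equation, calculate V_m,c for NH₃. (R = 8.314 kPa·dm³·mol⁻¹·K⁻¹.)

For a van der Waals gas, V_m,c = 3b.
V_m,c = 3×0.0365 = 0.1095 dm³/mol

V_m,c ≈ 0.1095 dm³/mol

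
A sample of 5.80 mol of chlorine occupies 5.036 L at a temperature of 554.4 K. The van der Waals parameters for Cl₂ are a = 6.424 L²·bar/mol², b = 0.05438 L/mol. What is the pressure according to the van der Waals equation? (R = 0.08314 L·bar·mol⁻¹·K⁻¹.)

P ≈ 48.11 bar

P = nRT/(V − nb) − a n²/V²
nRT/(V − nb) = (5.80)(0.08314)(554.4)/(5.036 − 5.80×0.05438) = 267.34/4.7206 = 56.633 bar
a n²/V² = (6.424)(5.80)²/(5.036)² = 8.5210 bar
P = 56.633 − 8.5210 = 48.11 bar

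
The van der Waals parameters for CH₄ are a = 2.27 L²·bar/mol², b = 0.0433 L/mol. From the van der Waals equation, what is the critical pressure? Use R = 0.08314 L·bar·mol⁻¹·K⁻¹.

P_c ≈ 44.84 bar

For a van der Waals gas, P_c = a/(27b²).
P_c = 2.27/(27×(0.0433)²) = 2.27/0.050622 = 44.84 bar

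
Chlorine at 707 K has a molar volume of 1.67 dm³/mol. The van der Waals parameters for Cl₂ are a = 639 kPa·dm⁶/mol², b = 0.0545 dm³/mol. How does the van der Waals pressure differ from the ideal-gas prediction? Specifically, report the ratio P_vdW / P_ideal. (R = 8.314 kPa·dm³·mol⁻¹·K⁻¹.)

P_vdW / P_ideal ≈ 0.9686

Ideal: P_ideal = RT/V_m = (8.314)(707)/1.67 = 3519.76 kPa
vdW: P = RT/(V_m − b) − a/V_m² = 5878.00/1.61550 − 639/2.78890 = 3638.50 − 229.123 = 3409.38 kPa
Ratio = 3409.38/3519.76 = 0.9686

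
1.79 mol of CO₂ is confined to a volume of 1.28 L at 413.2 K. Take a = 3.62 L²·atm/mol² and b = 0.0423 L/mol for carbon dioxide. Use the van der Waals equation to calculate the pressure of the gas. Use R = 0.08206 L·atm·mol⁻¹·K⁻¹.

P ≈ 43.32 atm

P = nRT/(V − nb) − a n²/V²
nRT/(V − nb) = (1.79)(0.08206)(413.2)/(1.28 − 1.79×0.0423) = 60.694/1.2043 = 50.398 atm
a n²/V² = (3.62)(1.79)²/(1.28)² = 7.0794 atm
P = 50.398 − 7.0794 = 43.32 atm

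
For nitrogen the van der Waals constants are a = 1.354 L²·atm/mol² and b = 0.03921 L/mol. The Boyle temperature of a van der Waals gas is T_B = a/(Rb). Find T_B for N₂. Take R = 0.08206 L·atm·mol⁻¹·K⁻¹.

T_B ≈ 420.8 K

For a van der Waals gas the second virial coefficient B₂ = b − a/(RT) vanishes at T_B = a/(Rb).
T_B = 1.354/(0.08206×0.03921) = 1.354/0.0032176 = 420.8 K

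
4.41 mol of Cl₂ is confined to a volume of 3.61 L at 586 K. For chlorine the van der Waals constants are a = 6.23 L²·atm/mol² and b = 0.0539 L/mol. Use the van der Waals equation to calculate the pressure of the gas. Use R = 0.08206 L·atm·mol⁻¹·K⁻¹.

P = nRT/(V − nb) − a n²/V²
nRT/(V − nb) = (4.41)(0.08206)(586)/(3.61 − 4.41×0.0539) = 212.06/3.3723 = 62.883 atm
a n²/V² = (6.23)(4.41)²/(3.61)² = 9.2972 atm
P = 62.883 − 9.2972 = 53.59 atm

P ≈ 53.59 atm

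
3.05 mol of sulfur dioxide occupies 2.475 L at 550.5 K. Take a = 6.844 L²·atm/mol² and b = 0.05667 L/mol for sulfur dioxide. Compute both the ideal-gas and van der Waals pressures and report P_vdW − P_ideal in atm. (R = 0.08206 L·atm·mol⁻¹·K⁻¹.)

ΔP ≈ -6.214 atm

Ideal: P_ideal = nRT/V = (3.05)(0.08206)(550.5)/2.475 = 55.6690 atm
vdW: P = nRT/(V − nb) − a n²/V² = 137.781/2.30216 − 63.6663/6.12563 = 59.8486 − 10.3934 = 49.4552 atm
ΔP = 49.4552 − 55.6690 = -6.214 atm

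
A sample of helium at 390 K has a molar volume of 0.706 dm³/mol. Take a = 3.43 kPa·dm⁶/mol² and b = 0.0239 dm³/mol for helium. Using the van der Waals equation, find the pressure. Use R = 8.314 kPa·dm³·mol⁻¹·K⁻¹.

P ≈ 4747 kPa

P = RT/(V_m − b) − a/V_m²
RT/(V_m − b) = (8.314)(390)/(0.706 − 0.0239) = 3242.5/0.68210 = 4753.7 kPa
a/V_m² = 3.43/(0.706)² = 6.8815 kPa
P = 4753.7 − 6.8815 = 4747 kPa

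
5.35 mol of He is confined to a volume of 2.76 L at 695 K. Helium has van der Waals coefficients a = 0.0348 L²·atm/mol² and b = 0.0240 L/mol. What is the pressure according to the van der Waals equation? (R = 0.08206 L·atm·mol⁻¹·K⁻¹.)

P = nRT/(V − nb) − a n²/V²
nRT/(V − nb) = (5.35)(0.08206)(695)/(2.76 − 5.35×0.0240) = 305.12/2.6316 = 115.94 atm
a n²/V² = (0.0348)(5.35)²/(2.76)² = 0.13076 atm
P = 115.94 − 0.13076 = 115.8 atm

P ≈ 115.8 atm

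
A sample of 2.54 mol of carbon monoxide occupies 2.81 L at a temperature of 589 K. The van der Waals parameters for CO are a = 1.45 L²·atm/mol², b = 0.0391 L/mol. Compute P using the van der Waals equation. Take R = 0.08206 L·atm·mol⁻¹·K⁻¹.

P ≈ 44.11 atm

P = nRT/(V − nb) − a n²/V²
nRT/(V − nb) = (2.54)(0.08206)(589)/(2.81 − 2.54×0.0391) = 122.77/2.7107 = 45.291 atm
a n²/V² = (1.45)(2.54)²/(2.81)² = 1.1847 atm
P = 45.291 − 1.1847 = 44.11 atm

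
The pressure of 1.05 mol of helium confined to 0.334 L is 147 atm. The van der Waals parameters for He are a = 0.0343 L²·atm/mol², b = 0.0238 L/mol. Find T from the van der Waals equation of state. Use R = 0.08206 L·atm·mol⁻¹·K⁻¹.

T = (P + a n²/V²)(V − nb)/(nR)
P + a n²/V² = 147 + (0.0343)(1.05)²/(0.334)² = 147.34 atm
V − nb = 0.334 − (1.05)(0.0238) = 0.30901 L
T = (147.34)(0.30901)/((1.05)(0.08206)) = 528.4 K

T ≈ 528.4 K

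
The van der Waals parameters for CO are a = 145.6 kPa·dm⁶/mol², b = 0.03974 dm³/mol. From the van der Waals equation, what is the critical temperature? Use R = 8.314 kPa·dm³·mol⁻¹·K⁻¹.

T_c ≈ 130.6 K

For a van der Waals gas, T_c = 8a/(27Rb).
T_c = 8×145.6/(27×8.314×0.03974) = 1164.8/8.9208 = 130.6 K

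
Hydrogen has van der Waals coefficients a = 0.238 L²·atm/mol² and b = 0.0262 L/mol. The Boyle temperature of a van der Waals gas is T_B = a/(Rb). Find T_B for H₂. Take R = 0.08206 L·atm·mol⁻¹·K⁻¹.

For a van der Waals gas the second virial coefficient B₂ = b − a/(RT) vanishes at T_B = a/(Rb).
T_B = 0.238/(0.08206×0.0262) = 0.238/0.0021500 = 110.7 K

T_B ≈ 110.7 K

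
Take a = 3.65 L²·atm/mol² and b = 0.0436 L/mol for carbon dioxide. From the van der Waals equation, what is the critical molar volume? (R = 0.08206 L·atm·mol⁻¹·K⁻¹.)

V_m,c ≈ 0.1308 L/mol

For a van der Waals gas, V_m,c = 3b.
V_m,c = 3×0.0436 = 0.1308 L/mol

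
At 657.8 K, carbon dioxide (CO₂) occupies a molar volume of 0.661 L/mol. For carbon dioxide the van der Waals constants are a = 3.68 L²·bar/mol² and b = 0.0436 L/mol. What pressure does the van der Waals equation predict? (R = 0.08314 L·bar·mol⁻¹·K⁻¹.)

P = RT/(V_m − b) − a/V_m²
RT/(V_m − b) = (0.08314)(657.8)/(0.661 − 0.0436) = 54.689/0.61740 = 88.580 bar
a/V_m² = 3.68/(0.661)² = 8.4226 bar
P = 88.580 − 8.4226 = 80.16 bar

P ≈ 80.16 bar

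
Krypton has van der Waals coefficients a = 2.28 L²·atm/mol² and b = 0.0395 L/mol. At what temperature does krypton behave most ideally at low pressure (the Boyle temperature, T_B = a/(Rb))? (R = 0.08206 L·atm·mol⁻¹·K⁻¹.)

For a van der Waals gas the second virial coefficient B₂ = b − a/(RT) vanishes at T_B = a/(Rb).
T_B = 2.28/(0.08206×0.0395) = 2.28/0.0032414 = 703.4 K

T_B ≈ 703.4 K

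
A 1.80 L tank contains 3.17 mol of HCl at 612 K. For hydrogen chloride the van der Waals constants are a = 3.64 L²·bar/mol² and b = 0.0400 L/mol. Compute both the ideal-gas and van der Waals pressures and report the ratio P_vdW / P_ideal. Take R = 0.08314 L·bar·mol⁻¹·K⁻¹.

P_vdW / P_ideal ≈ 0.9498

Ideal: P_ideal = nRT/V = (3.17)(0.08314)(612)/1.80 = 89.6083 bar
vdW: P = nRT/(V − nb) − a n²/V² = 161.295/1.67320 − 36.5780/3.24000 = 96.3991 − 11.2895 = 85.1096 bar
Ratio = 85.1096/89.6083 = 0.9498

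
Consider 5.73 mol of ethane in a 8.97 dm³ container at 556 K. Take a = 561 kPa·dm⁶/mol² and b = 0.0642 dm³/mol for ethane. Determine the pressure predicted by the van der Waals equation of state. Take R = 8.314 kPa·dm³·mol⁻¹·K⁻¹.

P = nRT/(V − nb) − a n²/V²
nRT/(V − nb) = (5.73)(8.314)(556)/(8.97 − 5.73×0.0642) = 26487/8.6021 = 3079.1 kPa
a n²/V² = (561)(5.73)²/(8.97)² = 228.92 kPa
P = 3079.1 − 228.92 = 2850 kPa

P ≈ 2850 kPa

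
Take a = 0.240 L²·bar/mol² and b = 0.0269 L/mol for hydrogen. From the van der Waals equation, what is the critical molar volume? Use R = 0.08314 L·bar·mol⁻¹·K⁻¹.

For a van der Waals gas, V_m,c = 3b.
V_m,c = 3×0.0269 = 0.08070 L/mol

V_m,c ≈ 0.08070 L/mol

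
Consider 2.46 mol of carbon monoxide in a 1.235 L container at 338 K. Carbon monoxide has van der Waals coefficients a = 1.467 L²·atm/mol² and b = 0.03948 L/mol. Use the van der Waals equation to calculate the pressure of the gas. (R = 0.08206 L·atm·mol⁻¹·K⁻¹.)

P = nRT/(V − nb) − a n²/V²
nRT/(V − nb) = (2.46)(0.08206)(338)/(1.235 − 2.46×0.03948) = 68.231/1.1379 = 59.962 atm
a n²/V² = (1.467)(2.46)²/(1.235)² = 5.8206 atm
P = 59.962 − 5.8206 = 54.14 atm

P ≈ 54.14 atm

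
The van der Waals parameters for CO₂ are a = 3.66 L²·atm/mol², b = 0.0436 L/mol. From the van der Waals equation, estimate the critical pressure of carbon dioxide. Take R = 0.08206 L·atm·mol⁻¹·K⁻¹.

P_c ≈ 71.31 atm

For a van der Waals gas, P_c = a/(27b²).
P_c = 3.66/(27×(0.0436)²) = 3.66/0.051326 = 71.31 atm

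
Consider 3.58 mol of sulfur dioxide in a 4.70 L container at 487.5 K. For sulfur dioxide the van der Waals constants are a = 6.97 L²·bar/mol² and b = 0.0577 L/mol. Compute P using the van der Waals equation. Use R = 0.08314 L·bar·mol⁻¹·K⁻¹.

P = nRT/(V − nb) − a n²/V²
nRT/(V − nb) = (3.58)(0.08314)(487.5)/(4.70 − 3.58×0.0577) = 145.10/4.4934 = 32.292 bar
a n²/V² = (6.97)(3.58)²/(4.70)² = 4.0439 bar
P = 32.292 − 4.0439 = 28.25 bar

P ≈ 28.25 bar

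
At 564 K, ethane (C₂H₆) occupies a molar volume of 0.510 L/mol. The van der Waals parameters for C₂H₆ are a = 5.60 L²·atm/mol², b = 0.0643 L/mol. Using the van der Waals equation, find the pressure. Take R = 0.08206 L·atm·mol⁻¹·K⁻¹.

P = RT/(V_m − b) − a/V_m²
RT/(V_m − b) = (0.08206)(564)/(0.510 − 0.0643) = 46.282/0.44570 = 103.84 atm
a/V_m² = 5.60/(0.510)² = 21.530 atm
P = 103.84 − 21.530 = 82.31 atm

P ≈ 82.31 atm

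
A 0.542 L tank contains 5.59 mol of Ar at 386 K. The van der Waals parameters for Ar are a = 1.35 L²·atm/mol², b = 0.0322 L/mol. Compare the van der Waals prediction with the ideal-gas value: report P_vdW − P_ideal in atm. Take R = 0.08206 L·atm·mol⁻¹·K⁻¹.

ΔP ≈ 18.84 atm

Ideal: P_ideal = nRT/V = (5.59)(0.08206)(386)/0.542 = 326.687 atm
vdW: P = nRT/(V − nb) − a n²/V² = 177.064/0.362002 − 42.1849/0.293764 = 489.124 − 143.601 = 345.523 atm
ΔP = 345.523 − 326.687 = 18.84 atm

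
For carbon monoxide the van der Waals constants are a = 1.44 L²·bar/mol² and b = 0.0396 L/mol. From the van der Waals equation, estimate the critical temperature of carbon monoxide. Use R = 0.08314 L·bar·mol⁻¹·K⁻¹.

T_c ≈ 129.6 K

For a van der Waals gas, T_c = 8a/(27Rb).
T_c = 8×1.44/(27×0.08314×0.0396) = 11.520/0.088893 = 129.6 K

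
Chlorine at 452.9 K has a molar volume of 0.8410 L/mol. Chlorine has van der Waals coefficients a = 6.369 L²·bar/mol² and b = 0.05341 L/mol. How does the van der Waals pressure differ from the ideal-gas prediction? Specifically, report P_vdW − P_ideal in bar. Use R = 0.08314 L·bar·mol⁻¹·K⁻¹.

Ideal: P_ideal = RT/V_m = (0.08314)(452.9)/0.8410 = 44.7730 bar
vdW: P = RT/(V_m − b) − a/V_m² = 37.6541/0.787590 − 6.369/0.707281 = 47.8093 − 9.00491 = 38.8044 bar
ΔP = 38.8044 − 44.7730 = -5.969 bar

ΔP ≈ -5.969 bar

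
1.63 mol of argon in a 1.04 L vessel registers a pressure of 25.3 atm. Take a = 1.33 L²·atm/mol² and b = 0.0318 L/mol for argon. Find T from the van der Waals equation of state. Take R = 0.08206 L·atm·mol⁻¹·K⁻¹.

T = (P + a n²/V²)(V − nb)/(nR)
P + a n²/V² = 25.3 + (1.33)(1.63)²/(1.04)² = 28.567 atm
V − nb = 1.04 − (1.63)(0.0318) = 0.98817 L
T = (28.567)(0.98817)/((1.63)(0.08206)) = 211.0 K

T ≈ 211.0 K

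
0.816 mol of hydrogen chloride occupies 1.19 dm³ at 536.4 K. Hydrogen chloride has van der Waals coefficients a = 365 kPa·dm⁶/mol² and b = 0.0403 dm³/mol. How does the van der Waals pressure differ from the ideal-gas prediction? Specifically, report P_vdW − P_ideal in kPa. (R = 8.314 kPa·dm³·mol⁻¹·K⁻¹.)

ΔP ≈ -84.7 kPa

Ideal: P_ideal = nRT/V = (0.816)(8.314)(536.4)/1.19 = 3058.03 kPa
vdW: P = nRT/(V − nb) − a n²/V² = 3639.06/1.15712 − 243.037/1.41610 = 3144.93 − 171.624 = 2973.31 kPa
ΔP = 2973.31 − 3058.03 = -84.7 kPa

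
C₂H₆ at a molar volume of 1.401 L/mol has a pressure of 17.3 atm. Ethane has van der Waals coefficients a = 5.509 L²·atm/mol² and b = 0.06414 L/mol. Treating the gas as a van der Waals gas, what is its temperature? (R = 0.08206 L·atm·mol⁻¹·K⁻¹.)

T = (P + a/V_m²)(V_m − b)/R
P + a/V_m² = 17.3 + 5.509/(1.401)² = 20.107 atm
V_m − b = 1.401 − 0.06414 = 1.3369 L/mol
T = (20.107)(1.3369)/0.08206 = 327.6 K

T ≈ 327.6 K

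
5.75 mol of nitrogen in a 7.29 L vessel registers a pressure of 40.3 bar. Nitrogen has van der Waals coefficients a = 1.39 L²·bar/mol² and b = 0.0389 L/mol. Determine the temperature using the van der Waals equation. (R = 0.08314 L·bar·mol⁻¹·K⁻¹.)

T = (P + a n²/V²)(V − nb)/(nR)
P + a n²/V² = 40.3 + (1.39)(5.75)²/(7.29)² = 41.165 bar
V − nb = 7.29 − (5.75)(0.0389) = 7.0663 L
T = (41.165)(7.0663)/((5.75)(0.08314)) = 608.5 K

T ≈ 608.5 K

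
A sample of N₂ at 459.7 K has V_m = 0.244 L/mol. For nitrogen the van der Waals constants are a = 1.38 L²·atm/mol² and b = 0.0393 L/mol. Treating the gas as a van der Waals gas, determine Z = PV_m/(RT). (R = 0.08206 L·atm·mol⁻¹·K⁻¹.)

P = RT/(V_m − b) − a/V_m² = (0.08206)(459.7)/(0.244 − 0.0393) − 1.38/(0.244)²
  = 37.723/0.20470 − 23.179 = 184.28 − 23.179 = 161.10 atm
Z = PV_m/(RT) = (161.10)(0.244)/((0.08206)(459.7)) = 39.308/37.723 = 1.042

Z ≈ 1.042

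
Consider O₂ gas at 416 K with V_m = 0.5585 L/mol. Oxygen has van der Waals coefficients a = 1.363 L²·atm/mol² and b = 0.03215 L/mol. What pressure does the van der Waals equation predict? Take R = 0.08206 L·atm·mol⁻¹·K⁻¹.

P = RT/(V_m − b) − a/V_m²
RT/(V_m − b) = (0.08206)(416)/(0.5585 − 0.03215) = 34.137/0.52635 = 64.856 atm
a/V_m² = 1.363/(0.5585)² = 4.3697 atm
P = 64.856 − 4.3697 = 60.49 atm

P ≈ 60.49 atm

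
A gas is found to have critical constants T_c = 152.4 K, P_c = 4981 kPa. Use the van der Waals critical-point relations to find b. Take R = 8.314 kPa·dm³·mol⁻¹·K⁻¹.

b ≈ 0.03180 dm³/mol

From T_c = 8a/(27Rb) and P_c = a/(27b²): b = R T_c/(8 P_c).
b = (8.314)(152.4)/(8×4981) = 1267.1/39848 = 0.03180 dm³/mol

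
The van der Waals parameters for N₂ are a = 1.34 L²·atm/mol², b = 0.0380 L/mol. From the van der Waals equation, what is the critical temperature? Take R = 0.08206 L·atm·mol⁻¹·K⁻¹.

T_c ≈ 127.3 K

For a van der Waals gas, T_c = 8a/(27Rb).
T_c = 8×1.34/(27×0.08206×0.0380) = 10.720/0.084194 = 127.3 K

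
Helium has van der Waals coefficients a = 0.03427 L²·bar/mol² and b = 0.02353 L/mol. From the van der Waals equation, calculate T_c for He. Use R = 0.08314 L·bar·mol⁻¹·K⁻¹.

For a van der Waals gas, T_c = 8a/(27Rb).
T_c = 8×0.03427/(27×0.08314×0.02353) = 0.27416/0.052820 = 5.190 K

T_c ≈ 5.190 K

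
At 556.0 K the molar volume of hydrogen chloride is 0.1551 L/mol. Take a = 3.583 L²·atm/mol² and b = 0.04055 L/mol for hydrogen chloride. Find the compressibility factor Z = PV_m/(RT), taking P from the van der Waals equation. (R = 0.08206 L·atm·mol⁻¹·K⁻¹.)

P = RT/(V_m − b) − a/V_m² = (0.08206)(556.0)/(0.1551 − 0.04055) − 3.583/(0.1551)²
  = 45.625/0.11455 − 148.94 = 398.30 − 148.94 = 249.36 atm
Z = PV_m/(RT) = (249.36)(0.1551)/((0.08206)(556.0)) = 38.676/45.625 = 0.8477

Z ≈ 0.8477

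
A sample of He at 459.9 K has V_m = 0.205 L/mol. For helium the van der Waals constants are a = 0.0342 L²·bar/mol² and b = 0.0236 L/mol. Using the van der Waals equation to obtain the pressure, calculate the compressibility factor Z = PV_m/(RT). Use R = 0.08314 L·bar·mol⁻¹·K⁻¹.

P = RT/(V_m − b) − a/V_m² = (0.08314)(459.9)/(0.205 − 0.0236) − 0.0342/(0.205)²
  = 38.236/0.18140 − 0.81380 = 210.78 − 0.81380 = 209.97 bar
Z = PV_m/(RT) = (209.97)(0.205)/((0.08314)(459.9)) = 43.044/38.236 = 1.126

Z ≈ 1.126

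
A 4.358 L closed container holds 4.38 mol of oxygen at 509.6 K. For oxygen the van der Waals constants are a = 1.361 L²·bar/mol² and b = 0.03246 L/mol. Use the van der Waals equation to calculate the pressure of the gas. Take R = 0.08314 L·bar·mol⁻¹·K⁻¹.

P ≈ 42.64 bar

P = nRT/(V − nb) − a n²/V²
nRT/(V − nb) = (4.38)(0.08314)(509.6)/(4.358 − 4.38×0.03246) = 185.57/4.2158 = 44.018 bar
a n²/V² = (1.361)(4.38)²/(4.358)² = 1.3748 bar
P = 44.018 − 1.3748 = 42.64 bar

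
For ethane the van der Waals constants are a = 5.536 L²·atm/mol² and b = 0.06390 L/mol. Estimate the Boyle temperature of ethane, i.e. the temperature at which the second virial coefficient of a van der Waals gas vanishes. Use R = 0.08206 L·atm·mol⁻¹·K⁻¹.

For a van der Waals gas the second virial coefficient B₂ = b − a/(RT) vanishes at T_B = a/(Rb).
T_B = 5.536/(0.08206×0.06390) = 5.536/0.0052436 = 1056 K

T_B ≈ 1056 K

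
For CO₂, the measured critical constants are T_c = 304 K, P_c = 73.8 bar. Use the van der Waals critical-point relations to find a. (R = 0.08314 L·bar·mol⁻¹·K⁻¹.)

From T_c = 8a/(27Rb) and P_c = a/(27b²): a = 27 R² T_c²/(64 P_c).
a = 27×(0.08314)²×(304)²/(64×73.8) = 17248/4723.2 = 3.652 L²·bar/mol²

a ≈ 3.652 L²·bar/mol²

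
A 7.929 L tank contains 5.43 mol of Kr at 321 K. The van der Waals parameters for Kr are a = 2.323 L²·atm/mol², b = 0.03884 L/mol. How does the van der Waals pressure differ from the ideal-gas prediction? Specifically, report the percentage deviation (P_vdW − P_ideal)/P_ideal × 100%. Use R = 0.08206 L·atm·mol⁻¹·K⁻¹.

-3.31 %

Ideal: P_ideal = nRT/V = (5.43)(0.08206)(321)/7.929 = 18.0392 atm
vdW: P = nRT/(V − nb) − a n²/V² = 143.033/7.71810 − 68.4934/62.8690 = 18.5322 − 1.08946 = 17.4427 atm
% deviation = (17.4427 − 18.0392)/18.0392 × 100% = -3.31%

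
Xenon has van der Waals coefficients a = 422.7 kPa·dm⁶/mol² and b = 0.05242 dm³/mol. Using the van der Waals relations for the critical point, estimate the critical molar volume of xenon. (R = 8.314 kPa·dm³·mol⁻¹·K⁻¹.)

V_m,c ≈ 0.1573 dm³/mol

For a van der Waals gas, V_m,c = 3b.
V_m,c = 3×0.05242 = 0.1573 dm³/mol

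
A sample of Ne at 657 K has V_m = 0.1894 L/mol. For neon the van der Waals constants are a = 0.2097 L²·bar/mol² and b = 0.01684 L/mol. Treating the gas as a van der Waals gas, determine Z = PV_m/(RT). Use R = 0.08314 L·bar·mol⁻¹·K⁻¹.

Z ≈ 1.077

P = RT/(V_m − b) − a/V_m² = (0.08314)(657)/(0.1894 − 0.01684) − 0.2097/(0.1894)²
  = 54.623/0.17256 − 5.8457 = 316.54 − 5.8457 = 310.69 bar
Z = PV_m/(RT) = (310.69)(0.1894)/((0.08314)(657)) = 58.845/54.623 = 1.077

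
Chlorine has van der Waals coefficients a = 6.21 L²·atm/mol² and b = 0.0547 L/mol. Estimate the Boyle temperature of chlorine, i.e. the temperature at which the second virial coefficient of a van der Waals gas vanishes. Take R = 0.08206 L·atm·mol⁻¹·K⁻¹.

T_B ≈ 1383 K

For a van der Waals gas the second virial coefficient B₂ = b − a/(RT) vanishes at T_B = a/(Rb).
T_B = 6.21/(0.08206×0.0547) = 6.21/0.0044887 = 1383 K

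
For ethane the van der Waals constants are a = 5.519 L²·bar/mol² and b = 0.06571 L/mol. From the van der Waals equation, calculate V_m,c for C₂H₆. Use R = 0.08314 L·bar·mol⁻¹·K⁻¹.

For a van der Waals gas, V_m,c = 3b.
V_m,c = 3×0.06571 = 0.1971 L/mol

V_m,c ≈ 0.1971 L/mol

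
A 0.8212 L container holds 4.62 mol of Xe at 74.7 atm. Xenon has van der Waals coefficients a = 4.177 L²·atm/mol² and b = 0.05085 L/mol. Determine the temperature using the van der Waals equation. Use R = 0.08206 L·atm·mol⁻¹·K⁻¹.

T ≈ 320.0 K

T = (P + a n²/V²)(V − nb)/(nR)
P + a n²/V² = 74.7 + (4.177)(4.62)²/(0.8212)² = 206.91 atm
V − nb = 0.8212 − (4.62)(0.05085) = 0.58627 L
T = (206.91)(0.58627)/((4.62)(0.08206)) = 320.0 K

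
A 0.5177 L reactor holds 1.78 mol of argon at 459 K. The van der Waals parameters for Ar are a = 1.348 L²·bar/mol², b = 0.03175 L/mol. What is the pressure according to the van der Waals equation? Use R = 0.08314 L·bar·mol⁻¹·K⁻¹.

P ≈ 131.4 bar

P = nRT/(V − nb) − a n²/V²
nRT/(V − nb) = (1.78)(0.08314)(459)/(0.5177 − 1.78×0.03175) = 67.927/0.46119 = 147.29 bar
a n²/V² = (1.348)(1.78)²/(0.5177)² = 15.936 bar
P = 147.29 − 15.936 = 131.4 bar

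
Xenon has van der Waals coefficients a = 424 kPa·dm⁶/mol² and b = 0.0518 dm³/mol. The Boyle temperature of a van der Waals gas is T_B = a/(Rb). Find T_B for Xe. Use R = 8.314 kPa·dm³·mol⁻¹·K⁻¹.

T_B ≈ 984.5 K

For a van der Waals gas the second virial coefficient B₂ = b − a/(RT) vanishes at T_B = a/(Rb).
T_B = 424/(8.314×0.0518) = 424/0.43067 = 984.5 K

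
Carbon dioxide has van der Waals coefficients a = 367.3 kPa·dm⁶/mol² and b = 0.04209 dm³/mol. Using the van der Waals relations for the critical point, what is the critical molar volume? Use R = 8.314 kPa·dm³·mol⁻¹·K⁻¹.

For a van der Waals gas, V_m,c = 3b.
V_m,c = 3×0.04209 = 0.1263 dm³/mol

V_m,c ≈ 0.1263 dm³/mol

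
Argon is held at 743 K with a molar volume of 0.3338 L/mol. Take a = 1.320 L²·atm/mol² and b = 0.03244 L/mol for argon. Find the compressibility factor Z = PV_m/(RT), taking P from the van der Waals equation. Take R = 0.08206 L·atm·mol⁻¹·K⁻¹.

Z ≈ 1.043

P = RT/(V_m − b) − a/V_m² = (0.08206)(743)/(0.3338 − 0.03244) − 1.320/(0.3338)²
  = 60.971/0.30136 − 11.847 = 202.32 − 11.847 = 190.47 atm
Z = PV_m/(RT) = (190.47)(0.3338)/((0.08206)(743)) = 63.579/60.971 = 1.043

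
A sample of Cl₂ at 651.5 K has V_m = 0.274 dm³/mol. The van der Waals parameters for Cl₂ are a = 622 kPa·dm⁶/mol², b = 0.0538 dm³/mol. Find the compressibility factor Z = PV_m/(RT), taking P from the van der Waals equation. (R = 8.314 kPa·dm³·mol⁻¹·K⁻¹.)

Z ≈ 0.8252

P = RT/(V_m − b) − a/V_m² = (8.314)(651.5)/(0.274 − 0.0538) − 622/(0.274)²
  = 5416.6/0.22020 − 8284.9 = 24599 − 8284.9 = 16314 kPa
Z = PV_m/(RT) = (16314)(0.274)/((8.314)(651.5)) = 4470.0/5416.6 = 0.8252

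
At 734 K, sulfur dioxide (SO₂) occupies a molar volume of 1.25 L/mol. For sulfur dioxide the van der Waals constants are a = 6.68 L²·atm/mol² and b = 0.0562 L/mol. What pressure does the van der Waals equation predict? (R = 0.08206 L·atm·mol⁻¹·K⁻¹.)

P ≈ 46.18 atm

P = RT/(V_m − b) − a/V_m²
RT/(V_m − b) = (0.08206)(734)/(1.25 − 0.0562) = 60.232/1.1938 = 50.454 atm
a/V_m² = 6.68/(1.25)² = 4.2752 atm
P = 50.454 − 4.2752 = 46.18 atm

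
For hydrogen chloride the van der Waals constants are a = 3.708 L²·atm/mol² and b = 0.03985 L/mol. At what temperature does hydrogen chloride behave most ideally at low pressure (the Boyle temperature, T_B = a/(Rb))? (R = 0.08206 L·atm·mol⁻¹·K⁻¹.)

For a van der Waals gas the second virial coefficient B₂ = b − a/(RT) vanishes at T_B = a/(Rb).
T_B = 3.708/(0.08206×0.03985) = 3.708/0.0032701 = 1134 K

T_B ≈ 1134 K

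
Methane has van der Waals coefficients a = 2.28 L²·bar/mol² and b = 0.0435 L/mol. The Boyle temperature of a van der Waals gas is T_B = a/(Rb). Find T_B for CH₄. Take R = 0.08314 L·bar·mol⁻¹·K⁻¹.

T_B ≈ 630.4 K

For a van der Waals gas the second virial coefficient B₂ = b − a/(RT) vanishes at T_B = a/(Rb).
T_B = 2.28/(0.08314×0.0435) = 2.28/0.0036166 = 630.4 K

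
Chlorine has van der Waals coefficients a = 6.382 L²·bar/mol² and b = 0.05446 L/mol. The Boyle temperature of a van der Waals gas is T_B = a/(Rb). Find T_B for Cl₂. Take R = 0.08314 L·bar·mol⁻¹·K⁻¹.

T_B ≈ 1410 K

For a van der Waals gas the second virial coefficient B₂ = b − a/(RT) vanishes at T_B = a/(Rb).
T_B = 6.382/(0.08314×0.05446) = 6.382/0.0045278 = 1410 K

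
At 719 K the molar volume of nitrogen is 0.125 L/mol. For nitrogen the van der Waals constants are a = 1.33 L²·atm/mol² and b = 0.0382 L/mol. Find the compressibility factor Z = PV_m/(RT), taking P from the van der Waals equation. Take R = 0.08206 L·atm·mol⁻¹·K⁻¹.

Z ≈ 1.260

P = RT/(V_m − b) − a/V_m² = (0.08206)(719)/(0.125 − 0.0382) − 1.33/(0.125)²
  = 59.001/0.086800 − 85.120 = 679.74 − 85.120 = 594.62 atm
Z = PV_m/(RT) = (594.62)(0.125)/((0.08206)(719)) = 74.328/59.001 = 1.260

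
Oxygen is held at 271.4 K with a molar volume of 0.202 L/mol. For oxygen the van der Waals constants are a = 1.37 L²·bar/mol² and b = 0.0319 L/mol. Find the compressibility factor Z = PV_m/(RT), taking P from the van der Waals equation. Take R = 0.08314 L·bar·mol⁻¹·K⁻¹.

P = RT/(V_m − b) − a/V_m² = (0.08314)(271.4)/(0.202 − 0.0319) − 1.37/(0.202)²
  = 22.564/0.17010 − 33.575 = 132.65 − 33.575 = 99.08 bar
Z = PV_m/(RT) = (99.08)(0.202)/((0.08314)(271.4)) = 20.014/22.564 = 0.8870

Z ≈ 0.8870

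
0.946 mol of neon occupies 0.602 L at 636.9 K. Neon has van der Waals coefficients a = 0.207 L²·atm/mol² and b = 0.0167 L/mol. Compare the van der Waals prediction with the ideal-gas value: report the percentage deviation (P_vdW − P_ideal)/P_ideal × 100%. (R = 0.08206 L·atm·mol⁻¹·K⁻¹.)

2.07 %

Ideal: P_ideal = nRT/V = (0.946)(0.08206)(636.9)/0.602 = 82.1292 atm
vdW: P = nRT/(V − nb) − a n²/V² = 49.4418/0.586202 − 0.185248/0.362404 = 84.3426 − 0.511164 = 83.8314 atm
% deviation = (83.8314 − 82.1292)/82.1292 × 100% = 2.07%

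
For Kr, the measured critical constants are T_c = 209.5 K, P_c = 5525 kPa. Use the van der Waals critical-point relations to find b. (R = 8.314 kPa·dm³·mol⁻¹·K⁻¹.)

From T_c = 8a/(27Rb) and P_c = a/(27b²): b = R T_c/(8 P_c).
b = (8.314)(209.5)/(8×5525) = 1741.8/44200 = 0.03941 dm³/mol

b ≈ 0.03941 dm³/mol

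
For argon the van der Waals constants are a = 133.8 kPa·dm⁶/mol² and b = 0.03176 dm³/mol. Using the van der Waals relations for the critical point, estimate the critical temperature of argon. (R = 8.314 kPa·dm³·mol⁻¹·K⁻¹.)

T_c ≈ 150.1 K

For a van der Waals gas, T_c = 8a/(27Rb).
T_c = 8×133.8/(27×8.314×0.03176) = 1070.4/7.1294 = 150.1 K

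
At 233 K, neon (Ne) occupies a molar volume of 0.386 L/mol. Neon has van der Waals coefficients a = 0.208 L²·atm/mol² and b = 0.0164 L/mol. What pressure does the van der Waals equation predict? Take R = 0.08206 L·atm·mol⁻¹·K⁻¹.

P ≈ 50.34 atm

P = RT/(V_m − b) − a/V_m²
RT/(V_m − b) = (0.08206)(233)/(0.386 − 0.0164) = 19.120/0.36960 = 51.732 atm
a/V_m² = 0.208/(0.386)² = 1.3960 atm
P = 51.732 − 1.3960 = 50.34 atm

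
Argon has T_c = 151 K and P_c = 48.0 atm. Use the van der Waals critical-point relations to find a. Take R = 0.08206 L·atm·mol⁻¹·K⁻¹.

a ≈ 1.349 L²·atm/mol²

From T_c = 8a/(27Rb) and P_c = a/(27b²): a = 27 R² T_c²/(64 P_c).
a = 27×(0.08206)²×(151)²/(64×48.0) = 4145.5/3072.0 = 1.349 L²·atm/mol²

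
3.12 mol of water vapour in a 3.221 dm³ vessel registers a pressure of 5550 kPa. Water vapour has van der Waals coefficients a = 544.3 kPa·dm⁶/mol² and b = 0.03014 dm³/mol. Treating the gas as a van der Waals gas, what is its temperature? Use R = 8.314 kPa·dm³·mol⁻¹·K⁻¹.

T ≈ 730.6 K

T = (P + a n²/V²)(V − nb)/(nR)
P + a n²/V² = 5550 + (544.3)(3.12)²/(3.221)² = 6060.7 kPa
V − nb = 3.221 − (3.12)(0.03014) = 3.1270 dm³
T = (6060.7)(3.1270)/((3.12)(8.314)) = 730.6 K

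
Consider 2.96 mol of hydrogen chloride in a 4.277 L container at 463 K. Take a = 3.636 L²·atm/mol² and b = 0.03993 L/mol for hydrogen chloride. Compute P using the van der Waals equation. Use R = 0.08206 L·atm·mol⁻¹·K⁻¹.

P ≈ 25.30 atm

P = nRT/(V − nb) − a n²/V²
nRT/(V − nb) = (2.96)(0.08206)(463)/(4.277 − 2.96×0.03993) = 112.46/4.1588 = 27.041 atm
a n²/V² = (3.636)(2.96)²/(4.277)² = 1.7415 atm
P = 27.041 − 1.7415 = 25.30 atm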